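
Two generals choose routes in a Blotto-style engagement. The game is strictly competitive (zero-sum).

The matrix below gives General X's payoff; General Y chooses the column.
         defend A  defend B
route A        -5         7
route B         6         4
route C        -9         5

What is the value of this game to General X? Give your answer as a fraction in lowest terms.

31/7

Row route C is strictly dominated by row route A, so General X never plays it.
The remaining 2×2 game on (route A, route B) × (defend A, defend B) has no saddle point. Let General X play route A with probability p; indifference gives −5p + 6(1−p) = 7p + 4(1−p), so p = 1/7.
Similarly General Y's optimal q on defend A is 3/14, and the value is -5·(3/14) + (7)·(11/14) = 31/7.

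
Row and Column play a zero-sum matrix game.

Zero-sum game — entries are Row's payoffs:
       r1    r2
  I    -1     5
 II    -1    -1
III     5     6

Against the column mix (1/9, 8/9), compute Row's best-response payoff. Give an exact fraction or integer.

I: (-1)·(1/9) + (5)·(8/9) = 13/3.
II: (-1)·(1/9) + (-1)·(8/9) = -1.
III: (5)·(1/9) + (6)·(8/9) = 53/9.
The best pure response is III with expected payoff 53/9.

53/9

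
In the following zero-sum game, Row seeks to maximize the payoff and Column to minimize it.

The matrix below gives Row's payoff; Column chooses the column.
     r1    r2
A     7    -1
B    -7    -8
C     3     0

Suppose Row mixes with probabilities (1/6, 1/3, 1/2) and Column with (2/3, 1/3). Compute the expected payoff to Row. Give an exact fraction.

-13/18

Against (2/3, 1/3), each row's expected payoff is A: 13/3; B: -22/3; C: 2.
Taking the (1/6, 1/3, 1/2)-weighted average: (1/6)·(13/3) + (1/3)·(-22/3) + (1/2)·(2) = -13/18.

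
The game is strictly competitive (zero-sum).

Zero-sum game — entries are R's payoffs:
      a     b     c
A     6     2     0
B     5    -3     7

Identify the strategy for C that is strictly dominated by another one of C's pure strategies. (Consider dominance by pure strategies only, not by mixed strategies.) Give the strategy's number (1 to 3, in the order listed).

C prefers columns that give R less. Compare a with b: 2 < 6, -3 < 5.
So b strictly dominates a for C; a is strictly dominated.

1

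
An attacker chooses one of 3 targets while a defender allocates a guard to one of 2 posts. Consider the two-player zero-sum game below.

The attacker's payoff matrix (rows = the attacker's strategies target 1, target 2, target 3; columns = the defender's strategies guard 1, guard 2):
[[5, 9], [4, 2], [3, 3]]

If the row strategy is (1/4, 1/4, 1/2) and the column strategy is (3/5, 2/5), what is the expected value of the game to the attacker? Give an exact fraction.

Against (3/5, 2/5), each row's expected payoff is target 1: 33/5; target 2: 16/5; target 3: 3.
Taking the (1/4, 1/4, 1/2)-weighted average: (1/4)·(33/5) + (1/4)·(16/5) + (1/2)·(3) = 79/20.

79/20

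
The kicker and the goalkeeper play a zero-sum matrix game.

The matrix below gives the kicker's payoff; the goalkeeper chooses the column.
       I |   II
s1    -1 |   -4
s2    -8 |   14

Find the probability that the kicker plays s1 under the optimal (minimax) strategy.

22/25

Row minima are -4 and -8, so the kicker's maximin is -4; column maxima are -1 and 14, so the goalkeeper's minimax is -1. These differ, so the equilibrium is in mixed strategies.
Let the kicker play s1 with probability p. The goalkeeper is indifferent when −p − 8(1−p) = −4p + 14(1−p), giving p = 22/25.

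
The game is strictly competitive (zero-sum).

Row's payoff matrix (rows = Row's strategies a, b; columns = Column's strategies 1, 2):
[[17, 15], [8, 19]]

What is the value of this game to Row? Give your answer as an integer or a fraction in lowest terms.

Row minima are 15 and 8, so Row's maximin is 15; column maxima are 17 and 19, so Column's minimax is 17. These differ, so the equilibrium is in mixed strategies.
Let Row play a with probability p. Column is indifferent when 17p + 8(1−p) = 15p + 19(1−p), giving p = 11/13.
Let Column play 1 with probability q. Row is indifferent when 17q + 15(1−q) = 8q + 19(1−q), giving q = 4/13.
The value is 17·(4/13) + (15)·(9/13) = 203/13.

203/13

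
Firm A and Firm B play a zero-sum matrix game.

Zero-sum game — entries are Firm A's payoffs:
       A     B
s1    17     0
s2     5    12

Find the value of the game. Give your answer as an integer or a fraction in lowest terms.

17/2

Row minima are 0 and 5, so Firm A's maximin is 5; column maxima are 17 and 12, so Firm B's minimax is 12. These differ, so the equilibrium is in mixed strategies.
Let Firm A play s1 with probability p. Firm B is indifferent when 17p + 5(1−p) = 12(1−p), giving p = 7/24.
Let Firm B play A with probability q. Firm A is indifferent when 17q = 5q + 12(1−q), giving q = 1/2.
The value is 17·(1/2) + (0)·(1/2) = 17/2.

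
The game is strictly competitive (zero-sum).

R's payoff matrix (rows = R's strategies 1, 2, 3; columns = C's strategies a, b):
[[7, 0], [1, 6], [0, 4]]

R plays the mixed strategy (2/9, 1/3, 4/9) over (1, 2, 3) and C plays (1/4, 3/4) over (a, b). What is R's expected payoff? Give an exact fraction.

Against (1/4, 3/4), each row's expected payoff is 1: 7/4; 2: 19/4; 3: 3.
Taking the (2/9, 1/3, 4/9)-weighted average: (2/9)·(7/4) + (1/3)·(19/4) + (4/9)·(3) = 119/36.

119/36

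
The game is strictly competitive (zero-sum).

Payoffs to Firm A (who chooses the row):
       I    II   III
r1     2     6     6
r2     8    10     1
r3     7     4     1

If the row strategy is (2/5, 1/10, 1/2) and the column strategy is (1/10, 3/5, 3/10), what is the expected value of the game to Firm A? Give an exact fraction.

Against (1/10, 3/5, 3/10), each row's expected payoff is r1: 28/5; r2: 71/10; r3: 17/5.
Taking the (2/5, 1/10, 1/2)-weighted average: (2/5)·(28/5) + (1/10)·(71/10) + (1/2)·(17/5) = 93/20.

93/20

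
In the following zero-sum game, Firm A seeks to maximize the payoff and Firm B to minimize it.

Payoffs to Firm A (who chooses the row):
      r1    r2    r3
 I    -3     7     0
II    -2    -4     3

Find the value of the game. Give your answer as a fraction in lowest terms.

Column r3 is strictly dominated by r1 for Firm B (it gives Firm A more in every row).
The remaining 2×2 game on (I, II) × (r1, r2) has no saddle point. Let Firm A play I with probability p; indifference gives −3p − 2(1−p) = 7p − 4(1−p), so p = 1/6.
Similarly Firm B's optimal q on r1 is 11/12, and the value is -3·(11/12) + (7)·(1/12) = -13/6.

-13/6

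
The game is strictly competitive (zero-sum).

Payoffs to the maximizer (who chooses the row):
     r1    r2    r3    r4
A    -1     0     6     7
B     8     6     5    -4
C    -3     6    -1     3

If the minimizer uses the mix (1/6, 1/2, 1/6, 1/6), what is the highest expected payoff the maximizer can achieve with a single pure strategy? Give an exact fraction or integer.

9/2

A: (-1)·(1/6) + (0)·(1/2) + (6)·(1/6) + (7)·(1/6) = 2.
B: (8)·(1/6) + (6)·(1/2) + (5)·(1/6) + (-4)·(1/6) = 9/2.
C: (-3)·(1/6) + (6)·(1/2) + (-1)·(1/6) + (3)·(1/6) = 17/6.
The best pure response is B with expected payoff 9/2.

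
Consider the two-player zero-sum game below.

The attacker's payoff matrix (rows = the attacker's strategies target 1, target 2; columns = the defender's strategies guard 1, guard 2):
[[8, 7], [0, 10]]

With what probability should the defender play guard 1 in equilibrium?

Row minima are 7 and 0, so the attacker's maximin is 7; column maxima are 8 and 10, so the defender's minimax is 8. These differ, so the equilibrium is in mixed strategies.
Let the defender play guard 1 with probability q. The attacker is indifferent when 8q + 7(1−q) = 10(1−q), giving q = 3/11.

3/11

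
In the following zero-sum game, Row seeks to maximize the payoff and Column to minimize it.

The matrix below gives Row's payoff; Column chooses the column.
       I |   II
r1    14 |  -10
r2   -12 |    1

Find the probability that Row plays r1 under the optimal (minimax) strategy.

13/37

Row minima are -10 and -12, so Row's maximin is -10; column maxima are 14 and 1, so Column's minimax is 1. These differ, so the equilibrium is in mixed strategies.
Let Row play r1 with probability p. Column is indifferent when 14p − 12(1−p) = −10p + (1−p), giving p = 13/37.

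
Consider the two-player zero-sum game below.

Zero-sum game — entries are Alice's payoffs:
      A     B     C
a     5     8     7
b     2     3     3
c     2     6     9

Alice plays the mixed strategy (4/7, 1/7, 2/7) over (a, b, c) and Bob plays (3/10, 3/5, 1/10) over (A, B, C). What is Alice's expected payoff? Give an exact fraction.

409/70

Against (3/10, 3/5, 1/10), each row's expected payoff is a: 7; b: 27/10; c: 51/10.
Taking the (4/7, 1/7, 2/7)-weighted average: (4/7)·(7) + (1/7)·(27/10) + (2/7)·(51/10) = 409/70.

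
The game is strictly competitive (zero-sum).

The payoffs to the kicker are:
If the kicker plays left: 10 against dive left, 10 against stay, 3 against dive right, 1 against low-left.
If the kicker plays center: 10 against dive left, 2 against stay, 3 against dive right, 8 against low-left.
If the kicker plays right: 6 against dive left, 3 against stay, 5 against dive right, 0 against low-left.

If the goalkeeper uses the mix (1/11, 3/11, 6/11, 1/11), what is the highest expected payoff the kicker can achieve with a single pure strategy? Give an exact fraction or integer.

59/11

left: (10)·(1/11) + (10)·(3/11) + (3)·(6/11) + (1)·(1/11) = 59/11.
center: (10)·(1/11) + (2)·(3/11) + (3)·(6/11) + (8)·(1/11) = 42/11.
right: (6)·(1/11) + (3)·(3/11) + (5)·(6/11) + (0)·(1/11) = 45/11.
The best pure response is left with expected payoff 59/11.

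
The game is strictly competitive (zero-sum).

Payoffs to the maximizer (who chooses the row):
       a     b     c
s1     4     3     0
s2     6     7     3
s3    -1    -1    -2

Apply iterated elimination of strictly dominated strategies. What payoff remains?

Column b is strictly dominated by c for the minimizer (0<3, 3<7, -2<-1); eliminate b.
Row s1 is strictly dominated by row s2 (6>4, 3>0); eliminate s1.
Row s3 is strictly dominated by row s2 (6>-1, 3>-2); eliminate s3.
Column a is strictly dominated by c for the minimizer (3<6); eliminate a.
Only (s2, c) remains, with payoff 3.

3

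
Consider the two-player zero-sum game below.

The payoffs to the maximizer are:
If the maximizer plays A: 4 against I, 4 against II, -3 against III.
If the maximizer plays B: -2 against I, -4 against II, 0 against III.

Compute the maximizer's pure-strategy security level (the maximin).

The worst-case payoff for each row is A: -3, B: -4.
The best of these is -3.

-3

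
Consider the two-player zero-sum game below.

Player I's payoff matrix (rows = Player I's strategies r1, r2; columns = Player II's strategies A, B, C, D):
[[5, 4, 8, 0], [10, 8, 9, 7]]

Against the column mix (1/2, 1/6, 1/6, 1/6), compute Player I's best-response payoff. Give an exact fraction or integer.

9

r1: (5)·(1/2) + (4)·(1/6) + (8)·(1/6) + (0)·(1/6) = 9/2.
r2: (10)·(1/2) + (8)·(1/6) + (9)·(1/6) + (7)·(1/6) = 9.
The best pure response is r2 with expected payoff 9.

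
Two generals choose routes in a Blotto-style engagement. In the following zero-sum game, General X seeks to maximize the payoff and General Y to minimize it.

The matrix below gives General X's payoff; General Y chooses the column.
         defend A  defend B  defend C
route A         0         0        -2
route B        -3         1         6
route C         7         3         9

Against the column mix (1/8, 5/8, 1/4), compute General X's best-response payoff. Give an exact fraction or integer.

5

route A: (0)·(1/8) + (0)·(5/8) + (-2)·(1/4) = -1/2.
route B: (-3)·(1/8) + (1)·(5/8) + (6)·(1/4) = 7/4.
route C: (7)·(1/8) + (3)·(5/8) + (9)·(1/4) = 5.
The best pure response is route C with expected payoff 5.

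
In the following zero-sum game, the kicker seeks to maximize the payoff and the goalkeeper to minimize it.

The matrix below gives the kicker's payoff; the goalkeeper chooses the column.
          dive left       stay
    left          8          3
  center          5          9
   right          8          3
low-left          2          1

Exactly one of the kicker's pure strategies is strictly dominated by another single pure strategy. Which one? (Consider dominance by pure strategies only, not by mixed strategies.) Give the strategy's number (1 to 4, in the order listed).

Compare low-left with left: 8 > 2, 3 > 1.
So left strictly dominates low-left for the kicker; low-left is strictly dominated.

4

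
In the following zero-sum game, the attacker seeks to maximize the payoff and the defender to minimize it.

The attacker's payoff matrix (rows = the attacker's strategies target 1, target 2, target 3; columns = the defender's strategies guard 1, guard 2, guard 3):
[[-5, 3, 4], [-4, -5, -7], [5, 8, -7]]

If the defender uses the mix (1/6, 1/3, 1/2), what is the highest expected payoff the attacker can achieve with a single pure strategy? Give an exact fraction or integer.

13/6

target 1: (-5)·(1/6) + (3)·(1/3) + (4)·(1/2) = 13/6.
target 2: (-4)·(1/6) + (-5)·(1/3) + (-7)·(1/2) = -35/6.
target 3: (5)·(1/6) + (8)·(1/3) + (-7)·(1/2) = 0.
The best pure response is target 1 with expected payoff 13/6.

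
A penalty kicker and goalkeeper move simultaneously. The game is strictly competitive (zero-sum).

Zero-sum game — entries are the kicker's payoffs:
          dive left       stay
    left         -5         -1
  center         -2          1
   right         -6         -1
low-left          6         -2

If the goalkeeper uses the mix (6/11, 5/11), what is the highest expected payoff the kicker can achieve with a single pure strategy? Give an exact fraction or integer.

left: (-5)·(6/11) + (-1)·(5/11) = -35/11.
center: (-2)·(6/11) + (1)·(5/11) = -7/11.
right: (-6)·(6/11) + (-1)·(5/11) = -41/11.
low-left: (6)·(6/11) + (-2)·(5/11) = 26/11.
The best pure response is low-left with expected payoff 26/11.

26/11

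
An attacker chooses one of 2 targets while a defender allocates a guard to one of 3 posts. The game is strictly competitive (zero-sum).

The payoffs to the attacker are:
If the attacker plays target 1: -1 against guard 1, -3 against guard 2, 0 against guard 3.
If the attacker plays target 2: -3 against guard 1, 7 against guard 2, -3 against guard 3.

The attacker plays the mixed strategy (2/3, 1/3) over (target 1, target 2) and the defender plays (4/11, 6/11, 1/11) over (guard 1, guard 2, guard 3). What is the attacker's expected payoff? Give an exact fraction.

Against (4/11, 6/11, 1/11), each row's expected payoff is target 1: -2; target 2: 27/11.
Taking the (2/3, 1/3)-weighted average: (2/3)·(-2) + (1/3)·(27/11) = -17/33.

-17/33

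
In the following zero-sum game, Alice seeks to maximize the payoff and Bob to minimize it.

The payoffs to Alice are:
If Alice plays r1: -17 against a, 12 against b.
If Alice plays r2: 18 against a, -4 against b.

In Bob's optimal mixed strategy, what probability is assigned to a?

16/51

Row minima are -17 and -4, so Alice's maximin is -4; column maxima are 18 and 12, so Bob's minimax is 12. These differ, so the equilibrium is in mixed strategies.
Let Bob play a with probability q. Alice is indifferent when −17q + 12(1−q) = 18q − 4(1−q), giving q = 16/51.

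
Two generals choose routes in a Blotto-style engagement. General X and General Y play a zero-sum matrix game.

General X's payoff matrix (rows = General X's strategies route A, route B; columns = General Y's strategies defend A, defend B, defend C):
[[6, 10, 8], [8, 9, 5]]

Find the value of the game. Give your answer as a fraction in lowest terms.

34/5

Column defend B is strictly dominated by defend A for General Y (it gives General X more in every row).
The remaining 2×2 game on (route A, route B) × (defend A, defend C) has no saddle point. Let General X play route A with probability p; indifference gives 6p + 8(1−p) = 8p + 5(1−p), so p = 3/5.
Similarly General Y's optimal q on defend A is 3/5, and the value is 6·(3/5) + (8)·(2/5) = 34/5.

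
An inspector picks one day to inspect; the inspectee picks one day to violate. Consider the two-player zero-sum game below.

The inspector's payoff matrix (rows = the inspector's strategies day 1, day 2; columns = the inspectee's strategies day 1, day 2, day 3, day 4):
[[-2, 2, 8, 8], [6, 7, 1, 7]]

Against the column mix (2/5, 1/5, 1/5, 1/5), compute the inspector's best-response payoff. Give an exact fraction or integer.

day 1: (-2)·(2/5) + (2)·(1/5) + (8)·(1/5) + (8)·(1/5) = 14/5.
day 2: (6)·(2/5) + (7)·(1/5) + (1)·(1/5) + (7)·(1/5) = 27/5.
The best pure response is day 2 with expected payoff 27/5.

27/5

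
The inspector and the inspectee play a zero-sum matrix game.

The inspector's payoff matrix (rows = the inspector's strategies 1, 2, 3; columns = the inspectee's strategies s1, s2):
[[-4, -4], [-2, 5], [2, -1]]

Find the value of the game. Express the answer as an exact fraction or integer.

Row 1 is strictly dominated by row 3, so the inspector never plays it.
The remaining 2×2 game on (2, 3) × (s1, s2) has no saddle point. Let the inspector play 2 with probability p; indifference gives −2p + 2(1−p) = 5p − (1−p), so p = 3/10.
Similarly the inspectee's optimal q on s1 is 3/5, and the value is -2·(3/5) + (5)·(2/5) = 4/5.

4/5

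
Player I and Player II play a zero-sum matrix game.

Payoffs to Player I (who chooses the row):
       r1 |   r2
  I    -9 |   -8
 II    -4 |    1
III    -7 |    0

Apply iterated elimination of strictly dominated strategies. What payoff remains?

-4

Column r2 is strictly dominated by r1 for Player II (-9<-8, -4<1, -7<0); eliminate r2.
Row I is strictly dominated by row II (-4>-9); eliminate I.
Row III is strictly dominated by row II (-4>-7); eliminate III.
Only (II, r1) remains, with payoff -4.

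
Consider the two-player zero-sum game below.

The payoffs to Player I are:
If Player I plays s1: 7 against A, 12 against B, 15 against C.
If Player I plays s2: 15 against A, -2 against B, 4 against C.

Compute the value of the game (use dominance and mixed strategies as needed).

Column C is strictly dominated by B for Player II (it gives Player I more in every row).
The remaining 2×2 game on (s1, s2) × (A, B) has no saddle point. Let Player I play s1 with probability p; indifference gives 7p + 15(1−p) = 12p − 2(1−p), so p = 17/22.
Similarly Player II's optimal q on A is 7/11, and the value is 7·(7/11) + (12)·(4/11) = 97/11.

97/11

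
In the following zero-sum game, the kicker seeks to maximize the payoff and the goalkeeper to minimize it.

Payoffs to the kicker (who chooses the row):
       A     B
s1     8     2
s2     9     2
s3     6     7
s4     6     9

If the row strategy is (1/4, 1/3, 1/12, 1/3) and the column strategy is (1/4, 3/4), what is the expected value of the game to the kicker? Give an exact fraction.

Against (1/4, 3/4), each row's expected payoff is s1: 7/2; s2: 15/4; s3: 27/4; s4: 33/4.
Taking the (1/4, 1/3, 1/12, 1/3)-weighted average: (1/4)·(7/2) + (1/3)·(15/4) + (1/12)·(27/4) + (1/3)·(33/4) = 87/16.

87/16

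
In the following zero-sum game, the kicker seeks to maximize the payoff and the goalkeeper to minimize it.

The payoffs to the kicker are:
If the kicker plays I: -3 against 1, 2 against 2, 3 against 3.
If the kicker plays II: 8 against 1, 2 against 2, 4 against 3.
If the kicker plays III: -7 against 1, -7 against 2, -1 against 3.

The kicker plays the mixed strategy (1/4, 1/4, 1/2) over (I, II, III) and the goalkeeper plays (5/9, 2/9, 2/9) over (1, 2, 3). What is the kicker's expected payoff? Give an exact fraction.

-55/36

Against (5/9, 2/9, 2/9), each row's expected payoff is I: -5/9; II: 52/9; III: -17/3.
Taking the (1/4, 1/4, 1/2)-weighted average: (1/4)·(-5/9) + (1/4)·(52/9) + (1/2)·(-17/3) = -55/36.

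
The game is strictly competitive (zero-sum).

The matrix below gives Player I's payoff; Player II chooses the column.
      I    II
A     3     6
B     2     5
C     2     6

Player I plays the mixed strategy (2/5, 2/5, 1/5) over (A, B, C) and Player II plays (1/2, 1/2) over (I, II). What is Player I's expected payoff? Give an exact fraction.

Against (1/2, 1/2), each row's expected payoff is A: 9/2; B: 7/2; C: 4.
Taking the (2/5, 2/5, 1/5)-weighted average: (2/5)·(9/2) + (2/5)·(7/2) + (1/5)·(4) = 4.

4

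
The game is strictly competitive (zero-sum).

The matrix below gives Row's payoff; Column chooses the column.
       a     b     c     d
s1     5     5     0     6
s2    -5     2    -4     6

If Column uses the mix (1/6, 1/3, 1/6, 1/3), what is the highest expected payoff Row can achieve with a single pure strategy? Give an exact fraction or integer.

s1: (5)·(1/6) + (5)·(1/3) + (0)·(1/6) + (6)·(1/3) = 9/2.
s2: (-5)·(1/6) + (2)·(1/3) + (-4)·(1/6) + (6)·(1/3) = 7/6.
The best pure response is s1 with expected payoff 9/2.

9/2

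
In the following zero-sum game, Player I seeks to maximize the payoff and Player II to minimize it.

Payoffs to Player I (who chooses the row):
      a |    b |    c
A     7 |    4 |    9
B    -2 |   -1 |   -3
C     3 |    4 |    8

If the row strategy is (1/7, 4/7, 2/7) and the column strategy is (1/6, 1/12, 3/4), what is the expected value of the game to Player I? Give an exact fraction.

Against (1/6, 1/12, 3/4), each row's expected payoff is A: 33/4; B: -8/3; C: 41/6.
Taking the (1/7, 4/7, 2/7)-weighted average: (1/7)·(33/4) + (4/7)·(-8/3) + (2/7)·(41/6) = 45/28.

45/28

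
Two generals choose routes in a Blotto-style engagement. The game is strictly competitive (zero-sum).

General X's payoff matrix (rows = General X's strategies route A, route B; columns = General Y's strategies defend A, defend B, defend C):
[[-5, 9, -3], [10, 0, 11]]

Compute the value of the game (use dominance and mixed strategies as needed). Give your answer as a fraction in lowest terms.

15/4

Column defend C is strictly dominated by defend A for General Y (it gives General X more in every row).
The remaining 2×2 game on (route A, route B) × (defend A, defend B) has no saddle point. Let General X play route A with probability p; indifference gives −5p + 10(1−p) = 9p, so p = 5/12.
Similarly General Y's optimal q on defend A is 3/8, and the value is -5·(3/8) + (9)·(5/8) = 15/4.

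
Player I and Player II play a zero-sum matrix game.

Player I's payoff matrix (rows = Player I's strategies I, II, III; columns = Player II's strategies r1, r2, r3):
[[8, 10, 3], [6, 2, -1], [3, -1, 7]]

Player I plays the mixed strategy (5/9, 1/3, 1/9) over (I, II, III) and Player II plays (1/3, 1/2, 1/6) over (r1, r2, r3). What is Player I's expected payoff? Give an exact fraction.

17/3

Against (1/3, 1/2, 1/6), each row's expected payoff is I: 49/6; II: 17/6; III: 5/3.
Taking the (5/9, 1/3, 1/9)-weighted average: (5/9)·(49/6) + (1/3)·(17/6) + (1/9)·(5/3) = 17/3.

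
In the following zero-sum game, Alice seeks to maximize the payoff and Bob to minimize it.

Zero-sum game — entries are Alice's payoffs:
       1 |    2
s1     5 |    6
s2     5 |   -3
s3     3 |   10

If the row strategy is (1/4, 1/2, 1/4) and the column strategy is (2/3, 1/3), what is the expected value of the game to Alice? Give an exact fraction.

23/6

Against (2/3, 1/3), each row's expected payoff is s1: 16/3; s2: 7/3; s3: 16/3.
Taking the (1/4, 1/2, 1/4)-weighted average: (1/4)·(16/3) + (1/2)·(7/3) + (1/4)·(16/3) = 23/6.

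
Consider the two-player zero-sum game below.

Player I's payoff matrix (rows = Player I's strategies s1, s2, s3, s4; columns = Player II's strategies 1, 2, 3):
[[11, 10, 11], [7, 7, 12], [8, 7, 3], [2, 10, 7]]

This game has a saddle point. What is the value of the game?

Row minima: 10, 7, 3, 2 → Player I's maximin is 10.
Column maxima: 11, 10, 12 → Player II's minimax is 10.
They coincide at (s1, 2), so the value is 10.

10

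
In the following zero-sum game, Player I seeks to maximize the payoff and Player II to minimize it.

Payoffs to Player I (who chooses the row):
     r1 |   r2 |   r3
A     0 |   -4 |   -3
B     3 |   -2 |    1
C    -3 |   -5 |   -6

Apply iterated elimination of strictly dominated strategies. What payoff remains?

-2

Column r1 is strictly dominated by r2 for Player II (-4<0, -2<3, -5<-3); eliminate r1.
Row C is strictly dominated by row A (-4>-5, -3>-6); eliminate C.
Row A is strictly dominated by row B (-2>-4, 1>-3); eliminate A.
Column r3 is strictly dominated by r2 for Player II (-2<1); eliminate r3.
Only (B, r2) remains, with payoff -2.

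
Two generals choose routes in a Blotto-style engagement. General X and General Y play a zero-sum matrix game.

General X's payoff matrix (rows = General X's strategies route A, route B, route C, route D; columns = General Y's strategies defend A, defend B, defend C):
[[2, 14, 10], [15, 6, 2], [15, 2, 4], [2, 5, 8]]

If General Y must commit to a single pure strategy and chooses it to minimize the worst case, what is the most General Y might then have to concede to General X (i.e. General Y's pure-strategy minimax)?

The worst case (largest entry) in each column is defend A: 15, defend B: 14, defend C: 10.
The best (smallest) of these is 10.

10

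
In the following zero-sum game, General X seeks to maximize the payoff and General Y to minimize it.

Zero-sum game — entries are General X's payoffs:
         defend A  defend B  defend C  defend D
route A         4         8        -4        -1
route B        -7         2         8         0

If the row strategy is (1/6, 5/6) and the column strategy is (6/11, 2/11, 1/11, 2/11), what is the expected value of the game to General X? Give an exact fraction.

-58/33

Against (6/11, 2/11, 1/11, 2/11), each row's expected payoff is route A: 34/11; route B: -30/11.
Taking the (1/6, 5/6)-weighted average: (1/6)·(34/11) + (5/6)·(-30/11) = -58/33.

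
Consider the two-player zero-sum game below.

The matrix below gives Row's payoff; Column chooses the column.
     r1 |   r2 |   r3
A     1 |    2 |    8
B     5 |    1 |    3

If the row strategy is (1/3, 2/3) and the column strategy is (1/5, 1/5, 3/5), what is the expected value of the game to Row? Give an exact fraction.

19/5

Against (1/5, 1/5, 3/5), each row's expected payoff is A: 27/5; B: 3.
Taking the (1/3, 2/3)-weighted average: (1/3)·(27/5) + (2/3)·(3) = 19/5.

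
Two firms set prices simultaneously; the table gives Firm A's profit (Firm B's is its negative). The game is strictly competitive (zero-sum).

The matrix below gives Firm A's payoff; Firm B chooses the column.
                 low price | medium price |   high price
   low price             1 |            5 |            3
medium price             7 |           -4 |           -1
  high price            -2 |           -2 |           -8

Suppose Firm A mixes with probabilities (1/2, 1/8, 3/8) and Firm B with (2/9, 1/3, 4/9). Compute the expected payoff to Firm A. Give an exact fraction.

-1/6

Against (2/9, 1/3, 4/9), each row's expected payoff is low price: 29/9; medium price: -2/9; high price: -14/3.
Taking the (1/2, 1/8, 3/8)-weighted average: (1/2)·(29/9) + (1/8)·(-2/9) + (3/8)·(-14/3) = -1/6.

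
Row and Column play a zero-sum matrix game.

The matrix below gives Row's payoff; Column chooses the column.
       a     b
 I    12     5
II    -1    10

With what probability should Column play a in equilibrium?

5/18

Row minima are 5 and -1, so Row's maximin is 5; column maxima are 12 and 10, so Column's minimax is 10. These differ, so the equilibrium is in mixed strategies.
Let Column play a with probability q. Row is indifferent when 12q + 5(1−q) = −q + 10(1−q), giving q = 5/18.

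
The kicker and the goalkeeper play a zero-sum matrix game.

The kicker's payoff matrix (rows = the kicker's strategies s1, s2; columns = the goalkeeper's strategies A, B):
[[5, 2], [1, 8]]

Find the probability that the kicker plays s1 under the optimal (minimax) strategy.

Row minima are 2 and 1, so the kicker's maximin is 2; column maxima are 5 and 8, so the goalkeeper's minimax is 5. These differ, so the equilibrium is in mixed strategies.
Let the kicker play s1 with probability p. The goalkeeper is indifferent when 5p + (1−p) = 2p + 8(1−p), giving p = 7/10.

7/10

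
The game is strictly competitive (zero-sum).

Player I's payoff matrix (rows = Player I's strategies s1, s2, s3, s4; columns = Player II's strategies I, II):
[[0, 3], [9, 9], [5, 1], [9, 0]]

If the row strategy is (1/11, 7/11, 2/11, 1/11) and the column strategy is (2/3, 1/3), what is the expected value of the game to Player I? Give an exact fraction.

Against (2/3, 1/3), each row's expected payoff is s1: 1; s2: 9; s3: 11/3; s4: 6.
Taking the (1/11, 7/11, 2/11, 1/11)-weighted average: (1/11)·(1) + (7/11)·(9) + (2/11)·(11/3) + (1/11)·(6) = 232/33.

232/33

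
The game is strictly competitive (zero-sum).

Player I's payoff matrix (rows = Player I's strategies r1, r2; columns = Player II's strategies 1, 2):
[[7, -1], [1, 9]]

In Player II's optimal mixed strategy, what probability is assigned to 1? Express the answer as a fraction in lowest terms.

Row minima are -1 and 1, so Player I's maximin is 1; column maxima are 7 and 9, so Player II's minimax is 7. These differ, so the equilibrium is in mixed strategies.
Let Player II play 1 with probability q. Player I is indifferent when 7q − (1−q) = q + 9(1−q), giving q = 5/8.

5/8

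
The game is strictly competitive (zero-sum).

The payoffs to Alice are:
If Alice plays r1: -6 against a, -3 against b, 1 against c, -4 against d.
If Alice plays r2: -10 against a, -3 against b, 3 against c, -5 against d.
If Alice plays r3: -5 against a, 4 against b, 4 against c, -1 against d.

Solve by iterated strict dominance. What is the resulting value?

-5

Row r1 is strictly dominated by row r3 (-5>-6, 4>-3, 4>1, -1>-4); eliminate r1.
Row r2 is strictly dominated by row r3 (-5>-10, 4>-3, 4>3, -1>-5); eliminate r2.
Column c is strictly dominated by a for Bob (-5<4); eliminate c.
Column d is strictly dominated by a for Bob (-5<-1); eliminate d.
Column b is strictly dominated by a for Bob (-5<4); eliminate b.
Only (r3, a) remains, with payoff -5.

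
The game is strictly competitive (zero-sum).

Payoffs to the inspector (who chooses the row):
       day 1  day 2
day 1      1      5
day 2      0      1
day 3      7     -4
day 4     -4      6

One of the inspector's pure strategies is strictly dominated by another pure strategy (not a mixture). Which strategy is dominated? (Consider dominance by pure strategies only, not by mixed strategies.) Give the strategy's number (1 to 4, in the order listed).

2

Compare day 2 with day 1: 1 > 0, 5 > 1.
So day 1 strictly dominates day 2 for the inspector; day 2 is strictly dominated.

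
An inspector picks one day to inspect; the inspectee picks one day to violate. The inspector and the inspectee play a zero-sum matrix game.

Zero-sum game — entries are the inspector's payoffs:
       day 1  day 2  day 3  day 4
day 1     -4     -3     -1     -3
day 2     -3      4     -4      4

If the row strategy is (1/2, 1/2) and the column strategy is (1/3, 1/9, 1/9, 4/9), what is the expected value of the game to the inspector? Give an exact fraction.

-7/6

Against (1/3, 1/9, 1/9, 4/9), each row's expected payoff is day 1: -28/9; day 2: 7/9.
Taking the (1/2, 1/2)-weighted average: (1/2)·(-28/9) + (1/2)·(7/9) = -7/6.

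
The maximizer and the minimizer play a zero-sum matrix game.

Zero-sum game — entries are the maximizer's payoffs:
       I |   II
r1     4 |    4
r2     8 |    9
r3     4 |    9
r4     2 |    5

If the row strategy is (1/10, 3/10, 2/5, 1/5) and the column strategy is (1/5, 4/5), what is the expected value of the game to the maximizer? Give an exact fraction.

178/25

Against (1/5, 4/5), each row's expected payoff is r1: 4; r2: 44/5; r3: 8; r4: 22/5.
Taking the (1/10, 3/10, 2/5, 1/5)-weighted average: (1/10)·(4) + (3/10)·(44/5) + (2/5)·(8) + (1/5)·(22/5) = 178/25.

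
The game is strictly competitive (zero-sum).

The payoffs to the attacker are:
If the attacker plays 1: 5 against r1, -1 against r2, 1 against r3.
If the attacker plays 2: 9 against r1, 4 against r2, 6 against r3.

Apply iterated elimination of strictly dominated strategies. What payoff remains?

4

Row 1 is strictly dominated by row 2 (9>5, 4>-1, 6>1); eliminate 1.
Column r3 is strictly dominated by r2 for the defender (4<6); eliminate r3.
Column r1 is strictly dominated by r2 for the defender (4<9); eliminate r1.
Only (2, r2) remains, with payoff 4.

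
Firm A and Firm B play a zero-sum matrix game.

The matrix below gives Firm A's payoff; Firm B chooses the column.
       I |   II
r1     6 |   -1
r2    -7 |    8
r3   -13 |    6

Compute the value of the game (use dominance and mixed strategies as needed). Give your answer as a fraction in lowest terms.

41/22

Row r3 is strictly dominated by row r2, so Firm A never plays it.
The remaining 2×2 game on (r1, r2) × (I, II) has no saddle point. Let Firm A play r1 with probability p; indifference gives 6p − 7(1−p) = −p + 8(1−p), so p = 15/22.
Similarly Firm B's optimal q on I is 9/22, and the value is 6·(9/22) + (-1)·(13/22) = 41/22.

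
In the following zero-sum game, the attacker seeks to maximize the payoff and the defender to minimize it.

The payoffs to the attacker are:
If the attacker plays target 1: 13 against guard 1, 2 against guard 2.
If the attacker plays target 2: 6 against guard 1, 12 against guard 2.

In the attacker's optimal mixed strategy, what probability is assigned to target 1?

6/17

Row minima are 2 and 6, so the attacker's maximin is 6; column maxima are 13 and 12, so the defender's minimax is 12. These differ, so the equilibrium is in mixed strategies.
Let the attacker play target 1 with probability p. The defender is indifferent when 13p + 6(1−p) = 2p + 12(1−p), giving p = 6/17.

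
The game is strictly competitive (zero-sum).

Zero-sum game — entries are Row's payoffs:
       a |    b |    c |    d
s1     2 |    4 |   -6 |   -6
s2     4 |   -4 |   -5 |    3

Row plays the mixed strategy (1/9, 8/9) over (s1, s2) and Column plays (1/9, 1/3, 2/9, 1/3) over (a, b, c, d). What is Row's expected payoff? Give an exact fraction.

Against (1/9, 1/3, 2/9, 1/3), each row's expected payoff is s1: -16/9; s2: -1.
Taking the (1/9, 8/9)-weighted average: (1/9)·(-16/9) + (8/9)·(-1) = -88/81.

-88/81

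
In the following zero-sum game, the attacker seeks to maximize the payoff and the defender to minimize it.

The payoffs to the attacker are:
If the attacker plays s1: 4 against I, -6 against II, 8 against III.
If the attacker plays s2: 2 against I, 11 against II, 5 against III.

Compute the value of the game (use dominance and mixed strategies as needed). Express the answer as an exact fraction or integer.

56/19

Column III is strictly dominated by I for the defender (it gives the attacker more in every row).
The remaining 2×2 game on (s1, s2) × (I, II) has no saddle point. Let the attacker play s1 with probability p; indifference gives 4p + 2(1−p) = −6p + 11(1−p), so p = 9/19.
Similarly the defender's optimal q on I is 17/19, and the value is 4·(17/19) + (-6)·(2/19) = 56/19.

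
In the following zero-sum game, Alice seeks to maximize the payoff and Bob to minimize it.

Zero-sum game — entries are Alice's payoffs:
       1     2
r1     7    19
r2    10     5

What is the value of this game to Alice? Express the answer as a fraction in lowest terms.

Row minima are 7 and 5, so Alice's maximin is 7; column maxima are 10 and 19, so Bob's minimax is 10. These differ, so the equilibrium is in mixed strategies.
Let Alice play r1 with probability p. Bob is indifferent when 7p + 10(1−p) = 19p + 5(1−p), giving p = 5/17.
Let Bob play 1 with probability q. Alice is indifferent when 7q + 19(1−q) = 10q + 5(1−q), giving q = 14/17.
The value is 7·(14/17) + (19)·(3/17) = 155/17.

155/17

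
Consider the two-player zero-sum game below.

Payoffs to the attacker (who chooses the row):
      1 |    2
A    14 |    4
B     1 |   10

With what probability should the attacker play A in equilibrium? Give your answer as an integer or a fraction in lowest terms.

9/19

Row minima are 4 and 1, so the attacker's maximin is 4; column maxima are 14 and 10, so the defender's minimax is 10. These differ, so the equilibrium is in mixed strategies.
Let the attacker play A with probability p. The defender is indifferent when 14p + (1−p) = 4p + 10(1−p), giving p = 9/19.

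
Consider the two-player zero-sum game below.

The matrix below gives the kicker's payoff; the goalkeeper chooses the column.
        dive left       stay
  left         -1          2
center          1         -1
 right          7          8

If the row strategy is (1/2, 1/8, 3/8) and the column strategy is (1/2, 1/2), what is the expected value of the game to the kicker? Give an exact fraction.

Against (1/2, 1/2), each row's expected payoff is left: 1/2; center: 0; right: 15/2.
Taking the (1/2, 1/8, 3/8)-weighted average: (1/2)·(1/2) + (1/8)·(0) + (3/8)·(15/2) = 49/16.

49/16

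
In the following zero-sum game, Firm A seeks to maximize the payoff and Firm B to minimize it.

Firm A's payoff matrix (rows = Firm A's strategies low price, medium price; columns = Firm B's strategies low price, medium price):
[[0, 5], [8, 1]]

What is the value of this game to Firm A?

Row minima are 0 and 1, so Firm A's maximin is 1; column maxima are 8 and 5, so Firm B's minimax is 5. These differ, so the equilibrium is in mixed strategies.
Let Firm A play low price with probability p. Firm B is indifferent when 8(1−p) = 5p + (1−p), giving p = 7/12.
Let Firm B play low price with probability q. Firm A is indifferent when 5(1−q) = 8q + (1−q), giving q = 1/3.
The value is 0·(1/3) + (5)·(2/3) = 10/3.

10/3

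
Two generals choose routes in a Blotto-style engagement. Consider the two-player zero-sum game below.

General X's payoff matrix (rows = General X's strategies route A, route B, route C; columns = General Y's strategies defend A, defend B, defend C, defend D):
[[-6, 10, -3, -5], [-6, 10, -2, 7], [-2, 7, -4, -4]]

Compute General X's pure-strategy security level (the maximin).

-4

The worst-case payoff for each row is route A: -6, route B: -6, route C: -4.
The best of these is -4.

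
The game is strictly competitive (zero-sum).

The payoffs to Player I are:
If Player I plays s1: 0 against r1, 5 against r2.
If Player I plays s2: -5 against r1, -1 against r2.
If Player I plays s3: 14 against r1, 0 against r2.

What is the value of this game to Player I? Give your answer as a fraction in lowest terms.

Row s2 is strictly dominated by row s1, so Player I never plays it.
The remaining 2×2 game on (s1, s3) × (r1, r2) has no saddle point. Let Player I play s1 with probability p; indifference gives 14(1−p) = 5p, so p = 14/19.
Similarly Player II's optimal q on r1 is 5/19, and the value is 0·(5/19) + (5)·(14/19) = 70/19.

70/19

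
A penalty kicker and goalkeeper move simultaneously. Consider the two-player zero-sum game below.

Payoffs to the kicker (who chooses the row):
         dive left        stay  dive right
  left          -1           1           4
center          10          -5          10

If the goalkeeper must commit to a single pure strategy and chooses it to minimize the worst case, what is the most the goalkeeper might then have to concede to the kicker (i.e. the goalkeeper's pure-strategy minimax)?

The worst case (largest entry) in each column is dive left: 10, stay: 1, dive right: 10.
The best (smallest) of these is 1.

1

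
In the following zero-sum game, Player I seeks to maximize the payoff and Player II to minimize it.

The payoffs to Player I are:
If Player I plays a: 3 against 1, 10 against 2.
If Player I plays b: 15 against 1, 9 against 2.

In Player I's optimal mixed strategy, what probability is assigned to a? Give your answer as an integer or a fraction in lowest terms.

6/13

Row minima are 3 and 9, so Player I's maximin is 9; column maxima are 15 and 10, so Player II's minimax is 10. These differ, so the equilibrium is in mixed strategies.
Let Player I play a with probability p. Player II is indifferent when 3p + 15(1−p) = 10p + 9(1−p), giving p = 6/13.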